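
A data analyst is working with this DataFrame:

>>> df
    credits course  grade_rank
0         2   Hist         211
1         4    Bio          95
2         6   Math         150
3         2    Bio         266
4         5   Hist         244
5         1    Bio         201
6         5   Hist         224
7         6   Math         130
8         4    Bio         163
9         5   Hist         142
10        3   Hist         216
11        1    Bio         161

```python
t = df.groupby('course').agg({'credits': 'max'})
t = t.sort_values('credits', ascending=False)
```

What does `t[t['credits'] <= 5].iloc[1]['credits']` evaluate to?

4

group by course, max of credits:
        credits
course         
Bio           4
Hist          5
Math          6
sort by credits descending:
        credits
course         
Math          6
Hist          5
Bio           4
filter rows where credits <= 5:
        credits
course         
Hist          5
Bio           4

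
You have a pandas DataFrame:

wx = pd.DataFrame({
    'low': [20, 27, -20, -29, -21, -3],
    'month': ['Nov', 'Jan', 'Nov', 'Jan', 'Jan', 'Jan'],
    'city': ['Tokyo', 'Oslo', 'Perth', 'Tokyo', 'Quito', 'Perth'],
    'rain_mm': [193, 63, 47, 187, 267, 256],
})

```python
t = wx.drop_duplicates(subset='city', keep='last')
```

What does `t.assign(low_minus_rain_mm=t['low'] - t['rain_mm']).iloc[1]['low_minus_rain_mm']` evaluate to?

drop duplicate city (keep=last):
   low month   city  rain_mm
1   27   Jan   Oslo       63
3  -29   Jan  Tokyo      187
4  -21   Jan  Quito      267
5   -3   Jan  Perth      256
add column low_minus_rain_mm = t['low'] - t['rain_mm']:
   low month   city  rain_mm  low_minus_rain_mm
1   27   Jan   Oslo       63                -36
3  -29   Jan  Tokyo      187               -216
4  -21   Jan  Quito      267               -288
5   -3   Jan  Perth      256               -259
Taking the value at position 1, column 'low_minus_rain_mm' gives -216.

-216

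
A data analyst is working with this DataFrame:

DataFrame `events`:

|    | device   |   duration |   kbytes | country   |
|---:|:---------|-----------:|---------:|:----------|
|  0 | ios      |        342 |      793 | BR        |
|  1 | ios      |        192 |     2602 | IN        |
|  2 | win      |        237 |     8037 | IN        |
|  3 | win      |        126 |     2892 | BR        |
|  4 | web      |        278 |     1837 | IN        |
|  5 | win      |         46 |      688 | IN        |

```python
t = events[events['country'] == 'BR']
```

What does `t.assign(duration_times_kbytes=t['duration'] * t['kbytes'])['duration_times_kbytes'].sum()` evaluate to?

filter rows where country == 'BR':
  device  duration  kbytes country
0    ios       342     793      BR
3    win       126    2892      BR
add column duration_times_kbytes = t['duration'] * t['kbytes']:
  device  duration  kbytes country  duration_times_kbytes
0    ios       342     793      BR                 271206
3    win       126    2892      BR                 364392

635598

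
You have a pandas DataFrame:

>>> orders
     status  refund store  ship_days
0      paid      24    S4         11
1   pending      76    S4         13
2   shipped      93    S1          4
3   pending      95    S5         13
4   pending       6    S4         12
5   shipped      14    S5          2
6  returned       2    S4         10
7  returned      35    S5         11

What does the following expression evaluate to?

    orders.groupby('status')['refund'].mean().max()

59.0

group by status, mean of refund:
status
paid        24.0
pending     59.0
returned    18.5
shipped     53.5
Name: refund, dtype: float64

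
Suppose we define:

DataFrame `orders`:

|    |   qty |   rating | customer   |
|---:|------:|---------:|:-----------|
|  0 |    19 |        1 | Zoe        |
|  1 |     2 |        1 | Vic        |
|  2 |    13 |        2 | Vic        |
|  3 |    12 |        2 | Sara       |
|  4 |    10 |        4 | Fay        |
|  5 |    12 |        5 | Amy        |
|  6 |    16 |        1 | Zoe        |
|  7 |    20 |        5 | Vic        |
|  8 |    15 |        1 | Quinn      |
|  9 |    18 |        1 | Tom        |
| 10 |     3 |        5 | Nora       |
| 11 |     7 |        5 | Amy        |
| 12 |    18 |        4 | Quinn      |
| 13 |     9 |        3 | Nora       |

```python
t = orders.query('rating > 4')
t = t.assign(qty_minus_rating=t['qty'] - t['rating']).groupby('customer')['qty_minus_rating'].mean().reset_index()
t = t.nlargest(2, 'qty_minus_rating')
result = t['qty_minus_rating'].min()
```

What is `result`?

filter rows where rating > 4:
    qty  rating customer
5    12       5      Amy
7    20       5      Vic
10    3       5     Nora
11    7       5      Amy
add column qty_minus_rating = t['qty'] - t['rating']:
    qty  rating customer  qty_minus_rating
5    12       5      Amy                 7
7    20       5      Vic                15
10    3       5     Nora                -2
11    7       5      Amy                 2
group by customer, mean of qty_minus_rating:
customer
Amy      4.5
Nora    -2.0
Vic     15.0
Name: qty_minus_rating, dtype: float64
reset_index():
  customer  qty_minus_rating
0      Amy               4.5
1     Nora              -2.0
2      Vic              15.0
take 2 rows with largest qty_minus_rating:
  customer  qty_minus_rating
2      Vic              15.0
0      Amy               4.5
Finally, min of column 'qty_minus_rating' = 4.5.

4.5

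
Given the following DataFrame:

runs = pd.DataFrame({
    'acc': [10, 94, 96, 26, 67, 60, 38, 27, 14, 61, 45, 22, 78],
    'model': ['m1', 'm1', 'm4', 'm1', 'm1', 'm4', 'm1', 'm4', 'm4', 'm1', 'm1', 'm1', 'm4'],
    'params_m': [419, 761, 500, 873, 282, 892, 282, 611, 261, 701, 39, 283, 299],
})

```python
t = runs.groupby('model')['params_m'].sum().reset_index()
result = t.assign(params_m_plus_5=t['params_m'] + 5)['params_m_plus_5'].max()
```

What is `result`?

3645

group by model, sum of params_m:
model
m1    3640
m4    2563
Name: params_m, dtype: int64
reset_index():
  model  params_m
0    m1      3640
1    m4      2563
add column params_m_plus_5 = t['params_m'] + 5:
  model  params_m  params_m_plus_5
0    m1      3640             3645
1    m4      2563             2568
Taking the max of column 'params_m_plus_5' gives 3645.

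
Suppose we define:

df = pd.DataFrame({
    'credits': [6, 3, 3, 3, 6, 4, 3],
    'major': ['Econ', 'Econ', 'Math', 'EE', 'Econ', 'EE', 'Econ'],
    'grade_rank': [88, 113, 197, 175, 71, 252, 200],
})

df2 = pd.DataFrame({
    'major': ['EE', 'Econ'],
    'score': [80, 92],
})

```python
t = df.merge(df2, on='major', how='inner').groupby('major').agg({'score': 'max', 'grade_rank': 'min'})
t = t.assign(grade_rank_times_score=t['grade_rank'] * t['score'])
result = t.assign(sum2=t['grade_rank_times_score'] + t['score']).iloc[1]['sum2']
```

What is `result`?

6624

merge on 'major' (how='inner') → 6 rows:
   credits major  grade_rank  score
0        6  Econ          88     92
1        3  Econ         113     92
2        3    EE         175     80
3        6  Econ          71     92
4        4    EE         252     80
5        3  Econ         200     92
group by major: max(score), min(grade_rank):
       score  grade_rank
major                   
EE        80         175
Econ      92          71
add column grade_rank_times_score = t['grade_rank'] * t['score']:
       score  grade_rank  grade_rank_times_score
major                                           
EE        80         175                   14000
Econ      92          71                    6532
add column sum2 = t['grade_rank_times_score'] + t['score']:
       score  grade_rank  grade_rank_times_score   sum2
major                                                  
EE        80         175                   14000  14080
Econ      92          71                    6532   6624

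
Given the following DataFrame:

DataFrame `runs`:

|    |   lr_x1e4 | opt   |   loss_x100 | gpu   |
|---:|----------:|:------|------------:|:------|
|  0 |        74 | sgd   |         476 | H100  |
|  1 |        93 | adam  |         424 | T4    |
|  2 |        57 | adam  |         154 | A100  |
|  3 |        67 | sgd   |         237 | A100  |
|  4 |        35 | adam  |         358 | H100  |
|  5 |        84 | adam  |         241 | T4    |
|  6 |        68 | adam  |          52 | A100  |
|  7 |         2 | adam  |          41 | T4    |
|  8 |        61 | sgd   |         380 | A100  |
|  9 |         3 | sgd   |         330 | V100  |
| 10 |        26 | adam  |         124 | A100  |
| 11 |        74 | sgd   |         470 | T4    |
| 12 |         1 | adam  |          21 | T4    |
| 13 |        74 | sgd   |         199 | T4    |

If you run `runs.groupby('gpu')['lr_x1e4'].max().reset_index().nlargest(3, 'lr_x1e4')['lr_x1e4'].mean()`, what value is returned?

78.3333333333

group by gpu, max of lr_x1e4:
gpu
A100    68
H100    74
T4      93
V100     3
Name: lr_x1e4, dtype: int64
reset_index():
    gpu  lr_x1e4
0  A100       68
1  H100       74
2    T4       93
3  V100        3
take 3 rows with largest lr_x1e4:
    gpu  lr_x1e4
2    T4       93
1  H100       74
0  A100       68
Then the mean of column 'lr_x1e4': 78.3333333333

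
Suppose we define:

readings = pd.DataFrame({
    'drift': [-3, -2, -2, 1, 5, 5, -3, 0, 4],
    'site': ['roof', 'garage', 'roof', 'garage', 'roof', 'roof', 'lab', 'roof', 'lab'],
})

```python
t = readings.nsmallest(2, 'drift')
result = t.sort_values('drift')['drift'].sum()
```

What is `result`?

-6

take 2 rows with smallest drift:
   drift  site
0     -3  roof
6     -3   lab
sort by drift:
   drift  site
0     -3  roof
6     -3   lab
Reading off the sum of column 'drift', we get -6.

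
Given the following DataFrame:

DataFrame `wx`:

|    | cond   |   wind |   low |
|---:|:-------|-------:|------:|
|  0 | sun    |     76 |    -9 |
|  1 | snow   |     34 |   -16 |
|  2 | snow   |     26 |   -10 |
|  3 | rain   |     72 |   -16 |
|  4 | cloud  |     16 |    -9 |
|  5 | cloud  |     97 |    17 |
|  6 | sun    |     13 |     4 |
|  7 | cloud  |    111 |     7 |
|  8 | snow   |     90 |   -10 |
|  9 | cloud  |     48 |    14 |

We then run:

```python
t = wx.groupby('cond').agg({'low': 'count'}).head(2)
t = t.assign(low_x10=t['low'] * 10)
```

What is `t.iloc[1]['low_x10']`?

group by cond, count of low:
       low
cond      
cloud    4
rain     1
snow     3
sun      2
take first 2 rows:
       low
cond      
cloud    4
rain     1
add column low_x10 = t['low'] * 10:
       low  low_x10
cond               
cloud    4       40
rain     1       10
Then the value at position 1, column 'low_x10': 10

10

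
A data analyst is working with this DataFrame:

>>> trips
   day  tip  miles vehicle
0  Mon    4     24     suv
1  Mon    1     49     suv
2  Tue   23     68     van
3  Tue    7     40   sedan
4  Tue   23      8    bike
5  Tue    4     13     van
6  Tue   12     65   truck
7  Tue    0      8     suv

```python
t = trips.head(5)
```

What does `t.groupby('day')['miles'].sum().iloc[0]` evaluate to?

73

take first 5 rows:
   day  tip  miles vehicle
0  Mon    4     24     suv
1  Mon    1     49     suv
2  Tue   23     68     van
3  Tue    7     40   sedan
4  Tue   23      8    bike
group by day, sum of miles:
day
Mon     73
Tue    116
Name: miles, dtype: int64
Then the value at position 0: 73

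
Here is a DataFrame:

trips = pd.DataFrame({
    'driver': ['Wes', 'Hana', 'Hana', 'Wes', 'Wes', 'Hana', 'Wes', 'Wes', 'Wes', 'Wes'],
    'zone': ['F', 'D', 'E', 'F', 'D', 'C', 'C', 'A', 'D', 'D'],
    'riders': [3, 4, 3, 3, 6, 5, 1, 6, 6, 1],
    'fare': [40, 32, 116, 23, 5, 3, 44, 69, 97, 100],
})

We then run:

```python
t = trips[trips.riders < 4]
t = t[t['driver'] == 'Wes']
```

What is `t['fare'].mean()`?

51.75

filter rows where riders < 4:
  driver zone  riders  fare
0    Wes    F       3    40
2   Hana    E       3   116
3    Wes    F       3    23
6    Wes    C       1    44
9    Wes    D       1   100
filter rows where driver == 'Wes':
  driver zone  riders  fare
0    Wes    F       3    40
3    Wes    F       3    23
6    Wes    C       1    44
9    Wes    D       1   100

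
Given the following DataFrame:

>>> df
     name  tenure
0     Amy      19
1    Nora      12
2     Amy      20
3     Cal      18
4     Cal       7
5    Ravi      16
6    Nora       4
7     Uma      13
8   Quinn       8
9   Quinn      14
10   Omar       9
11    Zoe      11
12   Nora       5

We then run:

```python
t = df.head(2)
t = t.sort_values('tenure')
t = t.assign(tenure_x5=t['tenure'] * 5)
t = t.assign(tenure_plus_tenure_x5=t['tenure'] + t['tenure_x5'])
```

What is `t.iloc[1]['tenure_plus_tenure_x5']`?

take first 2 rows:
   name  tenure
0   Amy      19
1  Nora      12
sort by tenure:
   name  tenure
1  Nora      12
0   Amy      19
add column tenure_x5 = t['tenure'] * 5:
   name  tenure  tenure_x5
1  Nora      12         60
0   Amy      19         95
add column tenure_plus_tenure_x5 = t['tenure'] + t['tenure_x5']:
   name  tenure  tenure_x5  tenure_plus_tenure_x5
1  Nora      12         60                     72
0   Amy      19         95                    114
Hence 114.

114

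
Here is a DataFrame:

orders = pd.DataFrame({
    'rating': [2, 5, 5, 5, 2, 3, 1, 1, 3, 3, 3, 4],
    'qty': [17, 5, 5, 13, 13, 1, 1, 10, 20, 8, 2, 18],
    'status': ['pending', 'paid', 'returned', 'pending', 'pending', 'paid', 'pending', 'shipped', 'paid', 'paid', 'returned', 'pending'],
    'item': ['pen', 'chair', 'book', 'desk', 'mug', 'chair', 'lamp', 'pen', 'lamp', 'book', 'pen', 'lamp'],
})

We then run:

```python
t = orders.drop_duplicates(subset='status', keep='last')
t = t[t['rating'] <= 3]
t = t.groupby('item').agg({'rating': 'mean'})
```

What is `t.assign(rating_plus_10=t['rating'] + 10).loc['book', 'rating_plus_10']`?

drop duplicate status (keep=last):
    rating  qty    status  item
7        1   10   shipped   pen
9        3    8      paid  book
10       3    2  returned   pen
11       4   18   pending  lamp
filter rows where rating <= 3:
    rating  qty    status  item
7        1   10   shipped   pen
9        3    8      paid  book
10       3    2  returned   pen
group by item, mean of rating:
      rating
item        
book     3.0
pen      2.0
add column rating_plus_10 = t['rating'] + 10:
      rating  rating_plus_10
item                        
book     3.0            13.0
pen      2.0            12.0

13.0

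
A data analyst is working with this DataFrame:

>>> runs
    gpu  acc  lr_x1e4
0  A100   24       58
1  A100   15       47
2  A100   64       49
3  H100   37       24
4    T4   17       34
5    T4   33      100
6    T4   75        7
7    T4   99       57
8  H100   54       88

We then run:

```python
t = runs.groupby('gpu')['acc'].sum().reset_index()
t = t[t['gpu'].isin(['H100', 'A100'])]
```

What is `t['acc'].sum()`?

group by gpu, sum of acc:
gpu
A100    103
H100     91
T4      224
Name: acc, dtype: int64
reset_index():
    gpu  acc
0  A100  103
1  H100   91
2    T4  224
filter rows where gpu in ['H100', 'A100']:
    gpu  acc
0  A100  103
1  H100   91
Reading off the sum of column 'acc', we get 194.

194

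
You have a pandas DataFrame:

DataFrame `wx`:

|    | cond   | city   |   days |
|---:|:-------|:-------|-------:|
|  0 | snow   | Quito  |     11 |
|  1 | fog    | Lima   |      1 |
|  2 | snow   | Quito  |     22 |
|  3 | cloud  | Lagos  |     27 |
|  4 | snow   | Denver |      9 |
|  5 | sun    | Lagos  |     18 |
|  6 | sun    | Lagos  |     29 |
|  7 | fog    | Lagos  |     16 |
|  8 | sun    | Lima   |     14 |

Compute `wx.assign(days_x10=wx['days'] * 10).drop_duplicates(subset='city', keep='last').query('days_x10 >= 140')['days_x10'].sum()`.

520

add column days_x10 = wx['days'] * 10:
    cond    city  days  days_x10
0   snow   Quito    11       110
1    fog    Lima     1        10
2   snow   Quito    22       220
3  cloud   Lagos    27       270
4   snow  Denver     9        90
5    sun   Lagos    18       180
6    sun   Lagos    29       290
7    fog   Lagos    16       160
8    sun    Lima    14       140
drop duplicate city (keep=last):
   cond    city  days  days_x10
2  snow   Quito    22       220
4  snow  Denver     9        90
7   fog   Lagos    16       160
8   sun    Lima    14       140
filter rows where days_x10 >= 140:
   cond   city  days  days_x10
2  snow  Quito    22       220
7   fog  Lagos    16       160
8   sun   Lima    14       140
Taking the sum of column 'days_x10' gives 520.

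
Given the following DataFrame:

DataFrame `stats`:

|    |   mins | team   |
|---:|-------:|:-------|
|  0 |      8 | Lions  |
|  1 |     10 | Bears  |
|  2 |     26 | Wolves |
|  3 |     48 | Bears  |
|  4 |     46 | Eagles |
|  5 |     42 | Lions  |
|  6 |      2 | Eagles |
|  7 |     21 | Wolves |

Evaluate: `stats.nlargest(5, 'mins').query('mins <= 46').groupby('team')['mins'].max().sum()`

take 5 rows with largest mins:
   mins    team
3    48   Bears
4    46  Eagles
5    42   Lions
2    26  Wolves
7    21  Wolves
filter rows where mins <= 46:
   mins    team
4    46  Eagles
5    42   Lions
2    26  Wolves
7    21  Wolves
group by team, max of mins:
team
Eagles    46
Lions     42
Wolves    26
Name: mins, dtype: int64
So sum() = 114.

114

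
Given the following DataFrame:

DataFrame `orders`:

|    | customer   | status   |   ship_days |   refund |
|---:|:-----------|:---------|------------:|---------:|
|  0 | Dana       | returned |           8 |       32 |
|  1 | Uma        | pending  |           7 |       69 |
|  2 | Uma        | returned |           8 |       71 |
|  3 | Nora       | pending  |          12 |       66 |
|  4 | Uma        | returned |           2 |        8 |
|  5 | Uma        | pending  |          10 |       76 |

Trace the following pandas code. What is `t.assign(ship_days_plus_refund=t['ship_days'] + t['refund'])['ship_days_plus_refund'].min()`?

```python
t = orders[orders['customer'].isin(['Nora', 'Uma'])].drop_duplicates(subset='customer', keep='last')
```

filter rows where customer in ['Nora', 'Uma']:
  customer    status  ship_days  refund
1      Uma   pending          7      69
2      Uma  returned          8      71
3     Nora   pending         12      66
4      Uma  returned          2       8
5      Uma   pending         10      76
drop duplicate customer (keep=last):
  customer   status  ship_days  refund
3     Nora  pending         12      66
5      Uma  pending         10      76
add column ship_days_plus_refund = t['ship_days'] + t['refund']:
  customer   status  ship_days  refund  ship_days_plus_refund
3     Nora  pending         12      66                     78
5      Uma  pending         10      76                     86
So min() = 78.

78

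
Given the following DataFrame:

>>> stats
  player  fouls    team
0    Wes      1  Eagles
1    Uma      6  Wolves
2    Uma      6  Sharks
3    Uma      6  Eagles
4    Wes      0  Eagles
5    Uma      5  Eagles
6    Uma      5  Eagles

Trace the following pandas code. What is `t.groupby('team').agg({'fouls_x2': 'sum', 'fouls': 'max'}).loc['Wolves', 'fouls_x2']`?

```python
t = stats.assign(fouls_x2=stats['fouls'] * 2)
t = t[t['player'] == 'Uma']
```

add column fouls_x2 = stats['fouls'] * 2:
  player  fouls    team  fouls_x2
0    Wes      1  Eagles         2
1    Uma      6  Wolves        12
2    Uma      6  Sharks        12
3    Uma      6  Eagles        12
4    Wes      0  Eagles         0
5    Uma      5  Eagles        10
6    Uma      5  Eagles        10
filter rows where player == 'Uma':
  player  fouls    team  fouls_x2
1    Uma      6  Wolves        12
2    Uma      6  Sharks        12
3    Uma      6  Eagles        12
5    Uma      5  Eagles        10
6    Uma      5  Eagles        10
group by team: sum(fouls_x2), max(fouls):
        fouls_x2  fouls
team                   
Eagles        32      6
Sharks        12      6
Wolves        12      6
So loc['Wolves', 'fouls_x2'] = 12.

12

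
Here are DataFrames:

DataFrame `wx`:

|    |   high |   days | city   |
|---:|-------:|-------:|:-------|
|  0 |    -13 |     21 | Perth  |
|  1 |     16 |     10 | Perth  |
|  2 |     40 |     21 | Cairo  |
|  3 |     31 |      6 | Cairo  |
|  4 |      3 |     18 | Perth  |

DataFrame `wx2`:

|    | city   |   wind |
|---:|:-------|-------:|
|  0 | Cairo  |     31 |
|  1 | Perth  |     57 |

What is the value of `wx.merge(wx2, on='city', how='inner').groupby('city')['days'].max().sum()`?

42

merge on 'city' (how='inner') → 5 rows:
   high  days   city  wind
0   -13    21  Perth    57
1    16    10  Perth    57
2    40    21  Cairo    31
3    31     6  Cairo    31
4     3    18  Perth    57
group by city, max of days:
city
Cairo    21
Perth    21
Name: days, dtype: int64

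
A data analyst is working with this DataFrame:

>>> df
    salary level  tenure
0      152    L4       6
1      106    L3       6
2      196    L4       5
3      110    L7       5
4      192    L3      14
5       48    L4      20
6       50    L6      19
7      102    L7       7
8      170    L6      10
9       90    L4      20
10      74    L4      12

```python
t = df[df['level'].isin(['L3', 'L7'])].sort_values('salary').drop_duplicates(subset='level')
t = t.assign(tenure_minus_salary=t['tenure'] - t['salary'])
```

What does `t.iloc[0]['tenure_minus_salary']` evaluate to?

-95

filter rows where level in ['L3', 'L7']:
   salary level  tenure
1     106    L3       6
3     110    L7       5
4     192    L3      14
7     102    L7       7
sort by salary:
   salary level  tenure
7     102    L7       7
1     106    L3       6
3     110    L7       5
4     192    L3      14
drop duplicate level (keep=first):
   salary level  tenure
7     102    L7       7
1     106    L3       6
add column tenure_minus_salary = t['tenure'] - t['salary']:
   salary level  tenure  tenure_minus_salary
7     102    L7       7                  -95
1     106    L3       6                 -100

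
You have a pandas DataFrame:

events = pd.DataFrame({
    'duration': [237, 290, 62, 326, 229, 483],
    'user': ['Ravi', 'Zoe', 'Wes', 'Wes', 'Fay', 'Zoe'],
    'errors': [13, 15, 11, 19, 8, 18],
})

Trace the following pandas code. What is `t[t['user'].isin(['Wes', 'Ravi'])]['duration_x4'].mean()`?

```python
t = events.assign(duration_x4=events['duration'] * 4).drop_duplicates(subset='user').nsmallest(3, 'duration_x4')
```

598.0

add column duration_x4 = events['duration'] * 4:
   duration  user  errors  duration_x4
0       237  Ravi      13          948
1       290   Zoe      15         1160
2        62   Wes      11          248
3       326   Wes      19         1304
4       229   Fay       8          916
5       483   Zoe      18         1932
drop duplicate user (keep=first):
   duration  user  errors  duration_x4
0       237  Ravi      13          948
1       290   Zoe      15         1160
2        62   Wes      11          248
4       229   Fay       8          916
take 3 rows with smallest duration_x4:
   duration  user  errors  duration_x4
2        62   Wes      11          248
4       229   Fay       8          916
0       237  Ravi      13          948
filter rows where user in ['Wes', 'Ravi']:
   duration  user  errors  duration_x4
2        62   Wes      11          248
0       237  Ravi      13          948
Taking the mean of column 'duration_x4' gives 598.0.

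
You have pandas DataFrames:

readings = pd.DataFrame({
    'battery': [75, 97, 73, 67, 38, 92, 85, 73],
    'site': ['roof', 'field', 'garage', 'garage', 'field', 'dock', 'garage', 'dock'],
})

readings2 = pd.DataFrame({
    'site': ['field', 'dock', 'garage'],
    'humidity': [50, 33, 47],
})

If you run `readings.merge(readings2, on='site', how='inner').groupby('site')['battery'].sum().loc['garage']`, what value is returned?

merge on 'site' (how='inner') → 7 rows:
   battery    site  humidity
0       97   field        50
1       73  garage        47
2       67  garage        47
3       38   field        50
4       92    dock        33
5       85  garage        47
6       73    dock        33
group by site, sum of battery:
site
dock      165
field     135
garage    225
Name: battery, dtype: int64
Finally, value at index 'garage' = 225.

225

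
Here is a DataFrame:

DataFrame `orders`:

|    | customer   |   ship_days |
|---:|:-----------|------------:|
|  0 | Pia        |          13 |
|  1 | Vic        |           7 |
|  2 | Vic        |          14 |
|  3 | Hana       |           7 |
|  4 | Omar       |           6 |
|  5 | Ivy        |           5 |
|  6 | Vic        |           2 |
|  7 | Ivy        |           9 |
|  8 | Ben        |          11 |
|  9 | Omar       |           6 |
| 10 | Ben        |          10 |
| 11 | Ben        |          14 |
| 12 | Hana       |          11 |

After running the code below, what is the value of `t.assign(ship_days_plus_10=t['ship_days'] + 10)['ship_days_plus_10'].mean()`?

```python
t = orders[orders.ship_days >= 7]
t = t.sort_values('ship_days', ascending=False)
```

filter rows where ship_days >= 7:
   customer  ship_days
0       Pia         13
1       Vic          7
2       Vic         14
3      Hana          7
7       Ivy          9
8       Ben         11
10      Ben         10
11      Ben         14
12     Hana         11
sort by ship_days descending:
   customer  ship_days
2       Vic         14
11      Ben         14
0       Pia         13
8       Ben         11
12     Hana         11
10      Ben         10
7       Ivy          9
1       Vic          7
3      Hana          7
add column ship_days_plus_10 = t['ship_days'] + 10:
   customer  ship_days  ship_days_plus_10
2       Vic         14                 24
11      Ben         14                 24
0       Pia         13                 23
8       Ben         11                 21
12     Hana         11                 21
10      Ben         10                 20
7       Ivy          9                 19
1       Vic          7                 17
3      Hana          7                 17

20.6666666667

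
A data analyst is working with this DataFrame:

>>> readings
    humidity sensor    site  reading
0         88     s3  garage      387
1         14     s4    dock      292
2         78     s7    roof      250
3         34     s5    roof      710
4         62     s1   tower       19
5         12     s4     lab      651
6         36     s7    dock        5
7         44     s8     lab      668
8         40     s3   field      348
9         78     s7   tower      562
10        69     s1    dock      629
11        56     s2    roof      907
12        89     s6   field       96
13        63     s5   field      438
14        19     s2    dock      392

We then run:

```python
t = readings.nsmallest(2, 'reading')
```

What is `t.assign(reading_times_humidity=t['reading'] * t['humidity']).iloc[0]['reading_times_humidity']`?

take 2 rows with smallest reading:
   humidity sensor   site  reading
6        36     s7   dock        5
4        62     s1  tower       19
add column reading_times_humidity = t['reading'] * t['humidity']:
   humidity sensor   site  reading  reading_times_humidity
6        36     s7   dock        5                     180
4        62     s1  tower       19                    1178
Taking the value at position 0, column 'reading_times_humidity' gives 180.

180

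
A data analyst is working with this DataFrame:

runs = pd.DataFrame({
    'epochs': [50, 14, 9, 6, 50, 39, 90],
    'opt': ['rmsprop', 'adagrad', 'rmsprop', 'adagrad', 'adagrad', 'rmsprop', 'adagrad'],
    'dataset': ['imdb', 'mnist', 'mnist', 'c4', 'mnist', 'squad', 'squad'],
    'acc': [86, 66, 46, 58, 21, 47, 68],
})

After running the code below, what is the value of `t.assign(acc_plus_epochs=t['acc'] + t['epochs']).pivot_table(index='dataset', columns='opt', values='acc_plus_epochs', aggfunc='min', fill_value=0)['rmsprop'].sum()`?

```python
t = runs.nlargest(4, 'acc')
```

take 4 rows with largest acc:
   epochs      opt dataset  acc
0      50  rmsprop    imdb   86
6      90  adagrad   squad   68
1      14  adagrad   mnist   66
3       6  adagrad      c4   58
add column acc_plus_epochs = t['acc'] + t['epochs']:
   epochs      opt dataset  acc  acc_plus_epochs
0      50  rmsprop    imdb   86              136
6      90  adagrad   squad   68              158
1      14  adagrad   mnist   66               80
3       6  adagrad      c4   58               64
pivot: rows=dataset, cols=opt, min(acc_plus_epochs):
opt      adagrad  rmsprop
dataset                  
c4            64        0
imdb           0      136
mnist         80        0
squad        158        0
Taking the sum of column 'rmsprop' gives 136.

136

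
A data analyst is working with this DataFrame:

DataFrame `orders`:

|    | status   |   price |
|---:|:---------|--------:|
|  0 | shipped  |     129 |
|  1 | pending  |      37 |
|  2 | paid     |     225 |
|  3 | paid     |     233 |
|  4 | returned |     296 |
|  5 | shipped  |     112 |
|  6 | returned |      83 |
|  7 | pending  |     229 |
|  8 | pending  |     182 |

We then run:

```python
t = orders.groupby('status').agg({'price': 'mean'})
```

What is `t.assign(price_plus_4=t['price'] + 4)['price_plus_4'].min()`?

group by status, mean of price:
               price
status              
paid      229.000000
pending   149.333333
returned  189.500000
shipped   120.500000
add column price_plus_4 = t['price'] + 4:
               price  price_plus_4
status                            
paid      229.000000    233.000000
pending   149.333333    153.333333
returned  189.500000    193.500000
shipped   120.500000    124.500000
The min of column 'price_plus_4' is 124.5.

124.5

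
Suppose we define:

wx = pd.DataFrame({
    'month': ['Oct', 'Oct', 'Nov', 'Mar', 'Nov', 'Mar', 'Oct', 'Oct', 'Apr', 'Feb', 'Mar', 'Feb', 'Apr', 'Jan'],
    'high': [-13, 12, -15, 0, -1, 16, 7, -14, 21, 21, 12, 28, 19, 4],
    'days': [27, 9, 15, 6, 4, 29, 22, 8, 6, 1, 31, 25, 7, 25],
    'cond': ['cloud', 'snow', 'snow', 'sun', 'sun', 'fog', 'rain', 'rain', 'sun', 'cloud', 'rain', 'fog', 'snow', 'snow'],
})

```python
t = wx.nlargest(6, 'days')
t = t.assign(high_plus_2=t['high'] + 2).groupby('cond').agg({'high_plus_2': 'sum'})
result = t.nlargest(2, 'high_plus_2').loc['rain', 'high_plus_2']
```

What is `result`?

23

take 6 rows with largest days:
   month  high  days   cond
10   Mar    12    31   rain
5    Mar    16    29    fog
0    Oct   -13    27  cloud
11   Feb    28    25    fog
13   Jan     4    25   snow
6    Oct     7    22   rain
add column high_plus_2 = t['high'] + 2:
   month  high  days   cond  high_plus_2
10   Mar    12    31   rain           14
5    Mar    16    29    fog           18
0    Oct   -13    27  cloud          -11
11   Feb    28    25    fog           30
13   Jan     4    25   snow            6
6    Oct     7    22   rain            9
group by cond, sum of high_plus_2:
       high_plus_2
cond              
cloud          -11
fog             48
rain            23
snow             6
take 2 rows with largest high_plus_2:
      high_plus_2
cond             
fog            48
rain           23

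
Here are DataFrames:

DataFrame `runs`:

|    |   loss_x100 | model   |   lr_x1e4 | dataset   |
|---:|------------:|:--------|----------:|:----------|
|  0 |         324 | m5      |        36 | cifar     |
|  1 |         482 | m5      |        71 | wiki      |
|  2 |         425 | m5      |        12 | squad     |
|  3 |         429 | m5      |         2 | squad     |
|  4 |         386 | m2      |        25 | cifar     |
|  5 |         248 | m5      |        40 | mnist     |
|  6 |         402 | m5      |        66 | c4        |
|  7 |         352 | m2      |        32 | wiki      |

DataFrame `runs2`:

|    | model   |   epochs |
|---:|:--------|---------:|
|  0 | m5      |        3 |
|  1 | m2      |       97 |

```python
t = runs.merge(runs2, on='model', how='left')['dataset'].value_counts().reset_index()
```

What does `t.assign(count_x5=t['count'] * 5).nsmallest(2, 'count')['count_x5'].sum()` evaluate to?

10

merge on 'model' (how='left') → 8 rows:
   loss_x100 model  lr_x1e4 dataset  epochs
0        324    m5       36   cifar       3
1        482    m5       71    wiki       3
2        425    m5       12   squad       3
3        429    m5        2   squad       3
4        386    m2       25   cifar      97
5        248    m5       40   mnist       3
6        402    m5       66      c4       3
7        352    m2       32    wiki      97
value_counts of dataset:
dataset
cifar    2
wiki     2
squad    2
mnist    1
c4       1
Name: count, dtype: int64
reset_index():
  dataset  count
0   cifar      2
1    wiki      2
2   squad      2
3   mnist      1
4      c4      1
add column count_x5 = t['count'] * 5:
  dataset  count  count_x5
0   cifar      2        10
1    wiki      2        10
2   squad      2        10
3   mnist      1         5
4      c4      1         5
take 2 rows with smallest count:
  dataset  count  count_x5
3   mnist      1         5
4      c4      1         5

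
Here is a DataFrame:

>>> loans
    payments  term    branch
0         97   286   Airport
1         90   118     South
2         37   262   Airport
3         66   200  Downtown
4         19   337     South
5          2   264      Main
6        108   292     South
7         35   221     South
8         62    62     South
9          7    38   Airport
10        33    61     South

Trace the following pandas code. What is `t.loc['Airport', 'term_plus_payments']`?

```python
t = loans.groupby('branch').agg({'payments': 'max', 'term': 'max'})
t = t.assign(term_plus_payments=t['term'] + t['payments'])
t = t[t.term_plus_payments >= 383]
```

group by branch: max(payments), max(term):
          payments  term
branch                  
Airport         97   286
Downtown        66   200
Main             2   264
South          108   337
add column term_plus_payments = t['term'] + t['payments']:
          payments  term  term_plus_payments
branch                                      
Airport         97   286                 383
Downtown        66   200                 266
Main             2   264                 266
South          108   337                 445
filter rows where term_plus_payments >= 383:
         payments  term  term_plus_payments
branch                                     
Airport        97   286                 383
South         108   337                 445
Hence 383.

383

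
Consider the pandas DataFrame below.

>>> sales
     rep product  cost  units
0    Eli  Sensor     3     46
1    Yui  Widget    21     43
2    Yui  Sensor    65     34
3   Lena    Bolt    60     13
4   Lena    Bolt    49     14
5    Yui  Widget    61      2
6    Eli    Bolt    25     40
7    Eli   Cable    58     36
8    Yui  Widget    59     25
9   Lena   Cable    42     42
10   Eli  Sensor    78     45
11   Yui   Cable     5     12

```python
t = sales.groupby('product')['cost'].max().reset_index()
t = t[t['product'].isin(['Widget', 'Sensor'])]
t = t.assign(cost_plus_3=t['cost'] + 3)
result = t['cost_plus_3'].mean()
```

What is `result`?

72.5

group by product, max of cost:
product
Bolt      60
Cable     58
Sensor    78
Widget    61
Name: cost, dtype: int64
reset_index():
  product  cost
0    Bolt    60
1   Cable    58
2  Sensor    78
3  Widget    61
filter rows where product in ['Widget', 'Sensor']:
  product  cost
2  Sensor    78
3  Widget    61
add column cost_plus_3 = t['cost'] + 3:
  product  cost  cost_plus_3
2  Sensor    78           81
3  Widget    61           64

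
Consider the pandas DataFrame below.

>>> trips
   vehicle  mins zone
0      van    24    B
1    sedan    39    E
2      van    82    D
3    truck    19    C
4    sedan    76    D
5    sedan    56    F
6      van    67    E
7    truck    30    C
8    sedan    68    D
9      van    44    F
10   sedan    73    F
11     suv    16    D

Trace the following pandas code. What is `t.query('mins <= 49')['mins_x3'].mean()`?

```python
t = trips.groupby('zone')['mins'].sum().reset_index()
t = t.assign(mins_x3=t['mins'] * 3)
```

group by zone, sum of mins:
zone
B     24
C     49
D    242
E    106
F    173
Name: mins, dtype: int64
reset_index():
  zone  mins
0    B    24
1    C    49
2    D   242
3    E   106
4    F   173
add column mins_x3 = t['mins'] * 3:
  zone  mins  mins_x3
0    B    24       72
1    C    49      147
2    D   242      726
3    E   106      318
4    F   173      519
filter rows where mins <= 49:
  zone  mins  mins_x3
0    B    24       72
1    C    49      147

109.5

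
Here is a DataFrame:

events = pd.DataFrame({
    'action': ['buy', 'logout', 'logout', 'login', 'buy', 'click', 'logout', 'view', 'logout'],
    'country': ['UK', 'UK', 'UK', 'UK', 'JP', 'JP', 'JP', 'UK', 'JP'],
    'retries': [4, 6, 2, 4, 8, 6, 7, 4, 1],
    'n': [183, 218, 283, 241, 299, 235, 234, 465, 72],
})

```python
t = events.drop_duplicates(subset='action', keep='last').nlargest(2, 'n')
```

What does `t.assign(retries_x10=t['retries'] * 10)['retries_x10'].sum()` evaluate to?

drop duplicate action (keep=last):
   action country  retries    n
3   login      UK        4  241
4     buy      JP        8  299
5   click      JP        6  235
7    view      UK        4  465
8  logout      JP        1   72
take 2 rows with largest n:
  action country  retries    n
7   view      UK        4  465
4    buy      JP        8  299
add column retries_x10 = t['retries'] * 10:
  action country  retries    n  retries_x10
7   view      UK        4  465           40
4    buy      JP        8  299           80
Then the sum of column 'retries_x10': 120

120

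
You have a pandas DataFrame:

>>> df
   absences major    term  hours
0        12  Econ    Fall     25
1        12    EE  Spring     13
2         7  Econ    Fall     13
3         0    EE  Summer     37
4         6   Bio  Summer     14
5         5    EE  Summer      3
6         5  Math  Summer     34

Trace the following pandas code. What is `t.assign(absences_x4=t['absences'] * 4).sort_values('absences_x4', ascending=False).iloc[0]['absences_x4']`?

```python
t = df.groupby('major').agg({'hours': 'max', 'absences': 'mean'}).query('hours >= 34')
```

22.6666666667

group by major: max(hours), mean(absences):
       hours  absences
major                 
Bio       14  6.000000
EE        37  5.666667
Econ      25  9.500000
Math      34  5.000000
filter rows where hours >= 34:
       hours  absences
major                 
EE        37  5.666667
Math      34  5.000000
add column absences_x4 = t['absences'] * 4:
       hours  absences  absences_x4
major                              
EE        37  5.666667    22.666667
Math      34  5.000000    20.000000
sort by absences_x4 descending:
       hours  absences  absences_x4
major                              
EE        37  5.666667    22.666667
Math      34  5.000000    20.000000
So iloc[0]['absences_x4'] = 22.6666666667.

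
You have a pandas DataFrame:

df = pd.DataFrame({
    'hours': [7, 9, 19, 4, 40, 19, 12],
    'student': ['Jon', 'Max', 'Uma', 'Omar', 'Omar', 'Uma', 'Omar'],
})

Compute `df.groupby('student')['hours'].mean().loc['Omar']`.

group by student, mean of hours:
student
Jon      7.000000
Max      9.000000
Omar    18.666667
Uma     19.000000
Name: hours, dtype: float64

18.6666666667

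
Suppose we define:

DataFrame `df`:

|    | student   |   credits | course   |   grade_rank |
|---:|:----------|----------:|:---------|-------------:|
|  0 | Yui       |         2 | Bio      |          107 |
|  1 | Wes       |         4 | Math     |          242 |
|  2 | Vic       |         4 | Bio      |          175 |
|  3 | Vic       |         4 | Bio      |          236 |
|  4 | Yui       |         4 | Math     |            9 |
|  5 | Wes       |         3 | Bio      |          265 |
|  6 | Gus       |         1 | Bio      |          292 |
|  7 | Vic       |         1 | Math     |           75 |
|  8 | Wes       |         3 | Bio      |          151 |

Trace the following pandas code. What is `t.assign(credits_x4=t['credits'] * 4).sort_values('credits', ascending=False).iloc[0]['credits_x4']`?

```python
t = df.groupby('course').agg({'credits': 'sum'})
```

68

group by course, sum of credits:
        credits
course         
Bio          17
Math          9
add column credits_x4 = t['credits'] * 4:
        credits  credits_x4
course                     
Bio          17          68
Math          9          36
sort by credits descending:
        credits  credits_x4
course                     
Bio          17          68
Math          9          36
Hence 68.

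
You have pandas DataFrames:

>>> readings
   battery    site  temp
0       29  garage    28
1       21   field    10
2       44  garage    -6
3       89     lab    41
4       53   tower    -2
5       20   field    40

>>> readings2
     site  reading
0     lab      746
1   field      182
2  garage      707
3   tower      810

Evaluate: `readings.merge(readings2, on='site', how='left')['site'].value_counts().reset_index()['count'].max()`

merge on 'site' (how='left') → 6 rows:
   battery    site  temp  reading
0       29  garage    28      707
1       21   field    10      182
2       44  garage    -6      707
3       89     lab    41      746
4       53   tower    -2      810
5       20   field    40      182
value_counts of site:
site
garage    2
field     2
lab       1
tower     1
Name: count, dtype: int64
reset_index():
     site  count
0  garage      2
1   field      2
2     lab      1
3   tower      1

2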